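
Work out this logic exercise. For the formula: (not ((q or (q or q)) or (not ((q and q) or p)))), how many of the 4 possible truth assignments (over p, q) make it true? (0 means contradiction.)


Check all 4 assignments:
p=0, q=0: 0
p=0, q=1: 0
p=1, q=0: 1
p=1, q=1: 0
Count of True = 1

1


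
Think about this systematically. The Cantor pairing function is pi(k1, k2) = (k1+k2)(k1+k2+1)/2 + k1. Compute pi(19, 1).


k1 + k2 = 20
(k1+k2)(k1+k2+1)/2 = 20 * 21 / 2 = 210
pi = 210 + 19 = 229

229


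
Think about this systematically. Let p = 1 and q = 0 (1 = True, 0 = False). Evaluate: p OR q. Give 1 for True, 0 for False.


p = 1, q = 0
Operation: p OR q
Evaluate: 1 OR 0 = 1

1


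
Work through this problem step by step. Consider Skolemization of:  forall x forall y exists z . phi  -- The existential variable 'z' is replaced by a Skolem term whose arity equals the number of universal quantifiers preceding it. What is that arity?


Quantifier prefix: forall x forall y exists z
'z' is existentially quantified at position 3.
Universal variables preceding it: x, y
Skolem function arity = 2

2


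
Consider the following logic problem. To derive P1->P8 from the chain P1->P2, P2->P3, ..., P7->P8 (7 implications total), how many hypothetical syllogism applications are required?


With 7 implications in a chain connecting 8 propositions:
P1->P2, P2->P3, ..., P7->P8
Steps needed = (number of implications) - 1 = 7 - 1 = 6

6


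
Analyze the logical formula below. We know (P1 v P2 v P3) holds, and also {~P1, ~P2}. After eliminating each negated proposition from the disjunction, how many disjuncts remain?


Original disjuncts (3): P1, P2, P3
Negated (eliminate): ~P1, ~P2
Remaining disjuncts: P3
Count = 3 - 2 = 1

1


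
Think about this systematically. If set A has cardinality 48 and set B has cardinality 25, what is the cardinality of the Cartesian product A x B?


The Cartesian product A x B contains all ordered pairs (a, b).
|A x B| = |A| * |B| = 48 * 25 = 1200

1200


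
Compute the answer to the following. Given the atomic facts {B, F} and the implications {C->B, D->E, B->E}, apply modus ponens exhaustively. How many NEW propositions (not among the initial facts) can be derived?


Initial facts: {B, F}
Apply modus ponens to closure:
  B and B->E  =>  E
Final known: {B, E, F}
New propositions: {E}
Count = 1

1


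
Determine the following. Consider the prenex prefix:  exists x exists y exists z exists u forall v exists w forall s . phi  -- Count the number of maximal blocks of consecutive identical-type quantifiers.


Quantifier-type sequence: E E E E A E A  (A=forall, E=exists)
Group into maximal same-type runs:
  Ex4 | Ax1 | Ex1 | Ax1
Number of blocks = 4

4


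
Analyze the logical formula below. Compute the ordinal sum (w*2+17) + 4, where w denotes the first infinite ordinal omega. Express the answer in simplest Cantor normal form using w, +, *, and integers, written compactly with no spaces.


Compute (w*2+17) + 4.
Ordinal + is associative but NOT commutative; for finite n>0, n + w = w but w + n stays w+n.
By associativity: (w*2+17) + 4 = w*2 + (17+4) = w*2+21.
Result = w*2+21

w*2+21


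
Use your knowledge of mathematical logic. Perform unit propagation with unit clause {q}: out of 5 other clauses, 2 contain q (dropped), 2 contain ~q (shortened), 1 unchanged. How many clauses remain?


Satisfied (removed): 2
Shortened (remain): 2
Unchanged (remain): 1
Remaining = 2 + 1 = 3

3


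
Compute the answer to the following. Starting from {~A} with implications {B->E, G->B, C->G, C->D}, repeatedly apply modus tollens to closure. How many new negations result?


Initial negated facts: {~A}
Apply modus tollens to closure:
  (no implication fires)
Final negated: {~A}
New negations: {(none)}
Count = 0

0


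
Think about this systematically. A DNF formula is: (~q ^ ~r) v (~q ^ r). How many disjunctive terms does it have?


A DNF formula is a disjunction of terms (conjunctions).
Terms are separated by v.
Counting the disjuncts: 2 terms.

2


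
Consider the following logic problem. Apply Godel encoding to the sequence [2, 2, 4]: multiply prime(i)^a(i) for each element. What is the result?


Encode each element as an exponent of the corresponding prime:
  2^2 = 4
  3^2 = 9
  5^4 = 625
Product = 4 * 9 * 625 = 22500

22500


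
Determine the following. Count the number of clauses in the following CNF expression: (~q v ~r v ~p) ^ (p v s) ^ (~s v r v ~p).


A CNF formula is a conjunction of clauses.
Clauses are separated by ^.
Counting the conjuncts: 3 clauses.

3


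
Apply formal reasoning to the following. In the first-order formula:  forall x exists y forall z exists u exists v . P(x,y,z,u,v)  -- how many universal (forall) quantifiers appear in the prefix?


Quantifier prefix: forall x exists y forall z exists u exists v
Mark each quantifier type:
  U E U E E
Universal count = 2, Existential count = 3
Asked for universal (forall) quantifiers: 2

2


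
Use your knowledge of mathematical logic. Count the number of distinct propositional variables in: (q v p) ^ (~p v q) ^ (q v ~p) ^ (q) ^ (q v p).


Identify each variable that appears in the formula.
Variables found: p, q
Count = 2

2


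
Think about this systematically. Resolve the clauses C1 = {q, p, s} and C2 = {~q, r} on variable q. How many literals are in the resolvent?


Remove q from C1 and ~q from C2.
C1 remainder: {p, s}
C2 remainder: {r}
Union (resolvent): {p, r, s}
Resolvent has 3 literal(s).

3


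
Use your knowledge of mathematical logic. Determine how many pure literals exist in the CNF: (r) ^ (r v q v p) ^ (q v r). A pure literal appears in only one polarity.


Check each variable for pure literal status:
p: pure positive
q: pure positive
r: pure positive
Pure literal count = 3

3


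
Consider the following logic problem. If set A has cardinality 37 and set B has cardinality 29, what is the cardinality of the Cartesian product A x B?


The Cartesian product A x B contains all ordered pairs (a, b).
|A x B| = |A| * |B| = 37 * 29 = 1073

1073


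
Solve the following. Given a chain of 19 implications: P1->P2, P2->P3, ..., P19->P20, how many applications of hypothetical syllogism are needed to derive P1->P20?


With 19 implications in a chain connecting 20 propositions:
P1->P2, P2->P3, ..., P19->P20
Steps needed = (number of implications) - 1 = 19 - 1 = 18

18


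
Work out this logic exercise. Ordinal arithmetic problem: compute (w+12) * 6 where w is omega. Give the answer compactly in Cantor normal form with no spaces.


Compute (w+12) * 6.
Ordinal * is associative and left-distributive over +, but NOT commutative; for finite n>1, n*w = w but w*n stays w*n.
(w+12) * 6 = (w+12) repeated 6 times. Each intermediate +12 is absorbed by the following w; only the last survives: w*6+12.
Result = w*6+12

w*6+12


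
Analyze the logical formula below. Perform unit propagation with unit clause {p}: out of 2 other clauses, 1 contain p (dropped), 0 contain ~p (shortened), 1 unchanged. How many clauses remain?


Satisfied (removed): 1
Shortened (remain): 0
Unchanged (remain): 1
Remaining = 0 + 1 = 1

1


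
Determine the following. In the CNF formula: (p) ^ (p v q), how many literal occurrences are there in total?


Counting literals in each clause:
Clause 1: 1 literal(s)
Clause 2: 2 literal(s)
Total = 3

3


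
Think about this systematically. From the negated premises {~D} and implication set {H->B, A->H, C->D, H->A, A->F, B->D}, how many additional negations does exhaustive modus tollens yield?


Initial negated facts: {~D}
Apply modus tollens to closure:
  ~D and C->D  =>  ~C
  ~D and B->D  =>  ~B
  ~B and H->B  =>  ~H
  ~H and A->H  =>  ~A
Final negated: {~A, ~B, ~C, ~D, ~H}
New negations: {~A, ~B, ~C, ~H}
Count = 4

4


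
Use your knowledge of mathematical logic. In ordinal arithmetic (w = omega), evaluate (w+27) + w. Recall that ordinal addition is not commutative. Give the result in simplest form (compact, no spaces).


Compute (w+27) + w.
Ordinal + is associative but NOT commutative; for finite n>0, n + w = w but w + n stays w+n.
(w+27) + w = w + (27+w) = w + w = w*2 (the finite tail 27 is absorbed by the right w).
Result = w*2

w*2


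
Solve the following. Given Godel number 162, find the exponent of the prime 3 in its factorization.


Factorize 162 by dividing by 3 repeatedly.
Division steps: 3 divides 162 exactly 4 time(s).
Exponent of 3 = 4

4


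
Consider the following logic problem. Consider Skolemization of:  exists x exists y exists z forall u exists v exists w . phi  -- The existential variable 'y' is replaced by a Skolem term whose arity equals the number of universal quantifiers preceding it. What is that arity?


Quantifier prefix: exists x exists y exists z forall u exists v exists w
'y' is existentially quantified at position 2.
No universal quantifiers precede it.
Skolem function arity = 0 (a Skolem constant)

0


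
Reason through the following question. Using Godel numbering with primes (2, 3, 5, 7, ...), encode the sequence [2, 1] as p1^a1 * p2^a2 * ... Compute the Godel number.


Encode each element as an exponent of the corresponding prime:
  2^2 = 4
  3^1 = 3
Product = 4 * 3 = 12

12


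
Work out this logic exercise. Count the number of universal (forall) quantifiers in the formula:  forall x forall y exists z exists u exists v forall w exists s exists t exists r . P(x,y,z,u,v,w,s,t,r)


Quantifier prefix: forall x forall y exists z exists u exists v forall w exists s exists t exists r
Mark each quantifier type:
  U U E E E U E E E
Universal count = 3, Existential count = 6
Asked for universal (forall) quantifiers: 3

3


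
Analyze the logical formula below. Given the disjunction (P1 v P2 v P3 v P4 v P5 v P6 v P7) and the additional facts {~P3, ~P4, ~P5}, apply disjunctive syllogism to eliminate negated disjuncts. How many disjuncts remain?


Original disjuncts (7): P1, P2, P3, P4, P5, P6, P7
Negated (eliminate): ~P3, ~P4, ~P5
Remaining disjuncts: P1, P2, P6, P7
Count = 7 - 3 = 4

4


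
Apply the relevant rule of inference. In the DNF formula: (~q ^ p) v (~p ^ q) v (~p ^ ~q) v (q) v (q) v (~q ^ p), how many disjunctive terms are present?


A DNF formula is a disjunction of terms (conjunctions).
Terms are separated by v.
Counting the disjuncts: 6 terms.

6


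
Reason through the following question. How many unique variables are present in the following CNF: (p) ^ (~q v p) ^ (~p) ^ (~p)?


Identify each variable that appears in the formula.
Variables found: p, q
Count = 2

2


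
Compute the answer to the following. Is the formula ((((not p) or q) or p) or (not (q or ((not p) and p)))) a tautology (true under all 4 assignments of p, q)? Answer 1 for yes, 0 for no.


Check all 4 assignments:
p=0, q=0: 1
p=0, q=1: 1
p=1, q=0: 1
p=1, q=1: 1
Satisfying count = 4/4.
Tautology iff count = 4: yes.

1


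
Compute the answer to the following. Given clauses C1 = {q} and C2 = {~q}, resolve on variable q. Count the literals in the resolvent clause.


Remove q from C1 and ~q from C2.
C1 remainder: {}
C2 remainder: {}
Union (resolvent): {} (empty clause)
Resolvent has 0 literal(s).

0


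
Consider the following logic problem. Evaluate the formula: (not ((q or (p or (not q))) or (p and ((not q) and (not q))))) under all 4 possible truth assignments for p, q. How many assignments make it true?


Check all 4 assignments:
p=0, q=0: 0
p=0, q=1: 0
p=1, q=0: 0
p=1, q=1: 0
Count of True = 0

0


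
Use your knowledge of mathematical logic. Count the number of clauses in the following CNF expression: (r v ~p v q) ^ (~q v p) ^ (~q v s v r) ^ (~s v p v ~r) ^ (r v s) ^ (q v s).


A CNF formula is a conjunction of clauses.
Clauses are separated by ^.
Counting the conjuncts: 6 clauses.

6


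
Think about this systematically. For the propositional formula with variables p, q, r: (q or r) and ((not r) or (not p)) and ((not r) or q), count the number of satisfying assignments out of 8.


Evaluate all 8 assignments for p, q, r:
p=0, q=0, r=0: 0
p=0, q=0, r=1: 0
p=0, q=1, r=0: 1
p=0, q=1, r=1: 1
p=1, q=0, r=0: 0
p=1, q=0, r=1: 0
p=1, q=1, r=0: 1
p=1, q=1, r=1: 0
Satisfying count = 3

3


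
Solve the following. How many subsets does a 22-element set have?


The power set of a set with n elements has 2^n elements.
|P(S)| = 2^22 = 4194304

4194304


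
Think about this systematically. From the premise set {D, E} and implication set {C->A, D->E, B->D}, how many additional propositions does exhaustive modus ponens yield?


Initial facts: {D, E}
Apply modus ponens to closure:
  (no implication fires)
Final known: {D, E}
New propositions: {(none)}
Count = 0

0


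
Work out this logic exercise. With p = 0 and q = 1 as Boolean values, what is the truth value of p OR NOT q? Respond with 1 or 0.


p = 0, q = 1
Operation: p OR NOT q
Evaluate: 0 OR NOT 1 = 0

0


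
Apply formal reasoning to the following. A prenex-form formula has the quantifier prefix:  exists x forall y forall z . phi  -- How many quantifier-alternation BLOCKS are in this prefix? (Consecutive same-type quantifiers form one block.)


Quantifier-type sequence: E A A  (A=forall, E=exists)
Group into maximal same-type runs:
  Ex1 | Ax2
Number of blocks = 2

2


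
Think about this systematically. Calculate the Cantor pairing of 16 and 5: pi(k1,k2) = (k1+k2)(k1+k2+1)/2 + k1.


k1 + k2 = 21
(k1+k2)(k1+k2+1)/2 = 21 * 22 / 2 = 231
pi = 231 + 16 = 247

247


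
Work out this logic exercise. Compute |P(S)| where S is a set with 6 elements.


The power set of a set with n elements has 2^n elements.
|P(S)| = 2^6 = 64

64


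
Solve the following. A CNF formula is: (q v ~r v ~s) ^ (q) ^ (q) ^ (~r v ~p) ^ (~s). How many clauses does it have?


A CNF formula is a conjunction of clauses.
Clauses are separated by ^.
Counting the conjuncts: 5 clauses.

5


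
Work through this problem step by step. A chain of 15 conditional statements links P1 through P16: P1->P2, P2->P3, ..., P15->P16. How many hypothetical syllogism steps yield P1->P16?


With 15 implications in a chain connecting 16 propositions:
P1->P2, P2->P3, ..., P15->P16
Steps needed = (number of implications) - 1 = 15 - 1 = 14

14


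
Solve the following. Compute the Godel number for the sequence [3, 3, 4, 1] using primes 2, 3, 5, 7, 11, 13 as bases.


Encode each element as an exponent of the corresponding prime:
  2^3 = 8
  3^3 = 27
  5^4 = 625
  7^1 = 7
Product = 8 * 27 * 625 * 7 = 945000

945000


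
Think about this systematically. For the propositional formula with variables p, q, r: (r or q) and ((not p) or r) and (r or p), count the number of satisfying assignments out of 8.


Evaluate all 8 assignments for p, q, r:
p=0, q=0, r=0: 0
p=0, q=0, r=1: 1
p=0, q=1, r=0: 0
p=0, q=1, r=1: 1
p=1, q=0, r=0: 0
p=1, q=0, r=1: 1
p=1, q=1, r=0: 0
p=1, q=1, r=1: 1
Satisfying count = 4

4


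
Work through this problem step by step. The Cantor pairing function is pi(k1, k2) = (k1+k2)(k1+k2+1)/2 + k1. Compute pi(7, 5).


k1 + k2 = 12
(k1+k2)(k1+k2+1)/2 = 12 * 13 / 2 = 78
pi = 78 + 7 = 85

85


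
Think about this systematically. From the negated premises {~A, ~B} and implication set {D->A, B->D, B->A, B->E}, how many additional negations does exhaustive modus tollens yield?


Initial negated facts: {~A, ~B}
Apply modus tollens to closure:
  ~A and D->A  =>  ~D
Final negated: {~A, ~B, ~D}
New negations: {~D}
Count = 1

1


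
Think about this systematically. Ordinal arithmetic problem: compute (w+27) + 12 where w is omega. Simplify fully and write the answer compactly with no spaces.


Compute (w+27) + 12.
Ordinal + is associative but NOT commutative; for finite n>0, n + w = w but w + n stays w+n.
By associativity: (w+27) + 12 = w + (27+12) = w+39.
Result = w+39

w+39


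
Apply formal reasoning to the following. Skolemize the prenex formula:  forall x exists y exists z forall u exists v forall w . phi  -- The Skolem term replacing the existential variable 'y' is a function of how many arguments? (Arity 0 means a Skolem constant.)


Quantifier prefix: forall x exists y exists z forall u exists v forall w
'y' is existentially quantified at position 2.
Universal variables preceding it: x
Skolem function arity = 1

1


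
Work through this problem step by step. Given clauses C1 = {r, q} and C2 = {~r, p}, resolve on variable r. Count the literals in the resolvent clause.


Remove r from C1 and ~r from C2.
C1 remainder: {q}
C2 remainder: {p}
Union (resolvent): {p, q}
Resolvent has 2 literal(s).

2


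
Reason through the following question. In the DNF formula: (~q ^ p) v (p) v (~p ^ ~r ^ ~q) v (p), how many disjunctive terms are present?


A DNF formula is a disjunction of terms (conjunctions).
Terms are separated by v.
Counting the disjuncts: 4 terms.

4


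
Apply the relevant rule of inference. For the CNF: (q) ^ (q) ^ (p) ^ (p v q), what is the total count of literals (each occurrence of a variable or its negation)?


Counting literals in each clause:
Clause 1: 1 literal(s)
Clause 2: 1 literal(s)
Clause 3: 1 literal(s)
Clause 4: 2 literal(s)
Total = 5

5


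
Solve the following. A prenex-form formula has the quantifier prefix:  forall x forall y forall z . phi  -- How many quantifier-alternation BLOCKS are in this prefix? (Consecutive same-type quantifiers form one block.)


Quantifier-type sequence: A A A  (A=forall, E=exists)
Group into maximal same-type runs:
  Ax3
Number of blocks = 1

1


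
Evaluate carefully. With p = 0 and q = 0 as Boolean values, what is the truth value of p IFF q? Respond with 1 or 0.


p = 0, q = 0
Operation: p IFF q
Evaluate: 0 IFF 0 = 1

1


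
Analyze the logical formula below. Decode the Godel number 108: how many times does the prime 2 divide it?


Factorize 108 by dividing by 2 repeatedly.
Division steps: 2 divides 108 exactly 2 time(s).
Exponent of 2 = 2

2


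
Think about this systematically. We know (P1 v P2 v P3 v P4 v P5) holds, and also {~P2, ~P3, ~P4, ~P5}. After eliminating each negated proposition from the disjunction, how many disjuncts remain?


Original disjuncts (5): P1, P2, P3, P4, P5
Negated (eliminate): ~P2, ~P3, ~P4, ~P5
Remaining disjuncts: P1
Count = 5 - 4 = 1

1


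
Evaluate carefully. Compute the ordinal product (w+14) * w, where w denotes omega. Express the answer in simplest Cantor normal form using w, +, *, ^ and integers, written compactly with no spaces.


Compute (w+14) * w.
Ordinal * is associative and left-distributive over +, but NOT commutative; for finite n>1, n*w = w but w*n stays w*n.
(w+14) * w = sup{(w+14)*k : k<w} = sup{w*k+14} = w^2 (the +14 tail is absorbed in the limit).
Result = w^2

w^2


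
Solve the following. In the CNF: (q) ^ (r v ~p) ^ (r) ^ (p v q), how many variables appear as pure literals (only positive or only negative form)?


Check each variable for pure literal status:
p: mixed (not pure)
q: pure positive
r: pure positive
Pure literal count = 2

2


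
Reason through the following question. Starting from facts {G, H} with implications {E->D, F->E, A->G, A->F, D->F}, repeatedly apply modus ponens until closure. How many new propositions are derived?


Initial facts: {G, H}
Apply modus ponens to closure:
  (no implication fires)
Final known: {G, H}
New propositions: {(none)}
Count = 0

0


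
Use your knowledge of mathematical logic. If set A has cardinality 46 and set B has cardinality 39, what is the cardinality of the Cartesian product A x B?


The Cartesian product A x B contains all ordered pairs (a, b).
|A x B| = |A| * |B| = 46 * 39 = 1794

1794


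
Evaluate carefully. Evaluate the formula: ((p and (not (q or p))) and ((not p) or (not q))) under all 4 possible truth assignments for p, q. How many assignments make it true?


Check all 4 assignments:
p=0, q=0: 0
p=0, q=1: 0
p=1, q=0: 0
p=1, q=1: 0
Count of True = 0

0


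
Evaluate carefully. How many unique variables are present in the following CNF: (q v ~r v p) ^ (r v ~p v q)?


Identify each variable that appears in the formula.
Variables found: p, q, r
Count = 3

3


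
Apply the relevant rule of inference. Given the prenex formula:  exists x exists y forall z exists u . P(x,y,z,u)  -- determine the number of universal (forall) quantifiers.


Quantifier prefix: exists x exists y forall z exists u
Mark each quantifier type:
  E E U E
Universal count = 1, Existential count = 3
Asked for universal (forall) quantifiers: 1

1


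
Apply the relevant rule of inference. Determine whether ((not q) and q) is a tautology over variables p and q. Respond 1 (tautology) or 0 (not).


Check all 4 assignments:
p=0, q=0: 0
p=0, q=1: 0
p=1, q=0: 0
p=1, q=1: 0
Satisfying count = 0/4.
Tautology iff count = 4: no.

0


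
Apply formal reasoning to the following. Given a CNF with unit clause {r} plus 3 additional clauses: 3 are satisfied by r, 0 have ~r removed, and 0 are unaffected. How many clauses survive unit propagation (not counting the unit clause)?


Satisfied (removed): 3
Shortened (remain): 0
Unchanged (remain): 0
Remaining = 0 + 0 = 0

0


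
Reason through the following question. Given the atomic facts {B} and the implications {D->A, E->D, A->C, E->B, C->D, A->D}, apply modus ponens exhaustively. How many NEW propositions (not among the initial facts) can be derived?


Initial facts: {B}
Apply modus ponens to closure:
  (no implication fires)
Final known: {B}
New propositions: {(none)}
Count = 0

0


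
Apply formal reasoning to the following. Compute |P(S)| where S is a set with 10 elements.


The power set of a set with n elements has 2^n elements.
|P(S)| = 2^10 = 1024

1024


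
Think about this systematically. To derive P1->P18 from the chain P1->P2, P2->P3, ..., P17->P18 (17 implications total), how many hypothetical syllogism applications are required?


With 17 implications in a chain connecting 18 propositions:
P1->P2, P2->P3, ..., P17->P18
Steps needed = (number of implications) - 1 = 17 - 1 = 16

16


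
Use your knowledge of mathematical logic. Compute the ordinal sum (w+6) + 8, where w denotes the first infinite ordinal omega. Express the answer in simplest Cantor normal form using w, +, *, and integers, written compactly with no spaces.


Compute (w+6) + 8.
Ordinal + is associative but NOT commutative; for finite n>0, n + w = w but w + n stays w+n.
By associativity: (w+6) + 8 = w + (6+8) = w+14.
Result = w+14

w+14


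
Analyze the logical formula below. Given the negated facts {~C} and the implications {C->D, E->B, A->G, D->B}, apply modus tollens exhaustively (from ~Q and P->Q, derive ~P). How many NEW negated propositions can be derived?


Initial negated facts: {~C}
Apply modus tollens to closure:
  (no implication fires)
Final negated: {~C}
New negations: {(none)}
Count = 0

0


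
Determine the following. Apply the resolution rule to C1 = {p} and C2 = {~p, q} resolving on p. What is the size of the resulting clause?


Remove p from C1 and ~p from C2.
C1 remainder: {}
C2 remainder: {q}
Union (resolvent): {q}
Resolvent has 1 literal(s).

1


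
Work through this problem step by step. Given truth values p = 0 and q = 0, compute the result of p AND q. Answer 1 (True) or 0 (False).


p = 0, q = 0
Operation: p AND q
Evaluate: 0 AND 0 = 0

0


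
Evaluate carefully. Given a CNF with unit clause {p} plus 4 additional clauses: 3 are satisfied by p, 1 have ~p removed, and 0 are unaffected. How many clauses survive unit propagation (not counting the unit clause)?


Satisfied (removed): 3
Shortened (remain): 1
Unchanged (remain): 0
Remaining = 1 + 0 = 1

1


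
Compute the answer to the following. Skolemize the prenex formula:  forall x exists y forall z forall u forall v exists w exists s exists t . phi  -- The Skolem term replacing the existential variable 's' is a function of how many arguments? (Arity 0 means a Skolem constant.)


Quantifier prefix: forall x exists y forall z forall u forall v exists w exists s exists t
's' is existentially quantified at position 7.
Universal variables preceding it: x, z, u, v
Skolem function arity = 4

4


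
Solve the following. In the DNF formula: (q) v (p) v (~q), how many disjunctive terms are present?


A DNF formula is a disjunction of terms (conjunctions).
Terms are separated by v.
Counting the disjuncts: 3 terms.

3


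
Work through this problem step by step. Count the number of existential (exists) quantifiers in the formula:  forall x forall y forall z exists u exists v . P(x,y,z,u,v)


Quantifier prefix: forall x forall y forall z exists u exists v
Mark each quantifier type:
  U U U E E
Universal count = 3, Existential count = 2
Asked for existential (exists) quantifiers: 2

2


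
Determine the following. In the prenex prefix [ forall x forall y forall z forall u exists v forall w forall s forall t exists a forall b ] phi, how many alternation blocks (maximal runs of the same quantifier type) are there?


Quantifier-type sequence: A A A A E A A A E A  (A=forall, E=exists)
Group into maximal same-type runs:
  Ax4 | Ex1 | Ax3 | Ex1 | Ax1
Number of blocks = 5

5


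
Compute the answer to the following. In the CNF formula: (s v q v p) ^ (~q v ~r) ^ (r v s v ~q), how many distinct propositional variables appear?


Identify each variable that appears in the formula.
Variables found: p, q, r, s
Count = 4

4


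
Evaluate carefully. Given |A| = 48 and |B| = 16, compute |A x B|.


The Cartesian product A x B contains all ordered pairs (a, b).
|A x B| = |A| * |B| = 48 * 16 = 768

768


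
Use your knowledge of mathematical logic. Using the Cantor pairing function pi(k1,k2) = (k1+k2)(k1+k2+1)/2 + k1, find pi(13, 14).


k1 + k2 = 27
(k1+k2)(k1+k2+1)/2 = 27 * 28 / 2 = 378
pi = 378 + 13 = 391

391


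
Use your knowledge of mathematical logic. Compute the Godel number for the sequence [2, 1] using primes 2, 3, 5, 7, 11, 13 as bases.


Encode each element as an exponent of the corresponding prime:
  2^2 = 4
  3^1 = 3
Product = 4 * 3 = 12

12


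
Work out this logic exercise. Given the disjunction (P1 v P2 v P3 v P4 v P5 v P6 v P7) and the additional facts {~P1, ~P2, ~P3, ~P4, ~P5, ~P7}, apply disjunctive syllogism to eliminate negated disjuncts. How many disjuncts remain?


Original disjuncts (7): P1, P2, P3, P4, P5, P6, P7
Negated (eliminate): ~P1, ~P2, ~P3, ~P4, ~P5, ~P7
Remaining disjuncts: P6
Count = 7 - 6 = 1

1


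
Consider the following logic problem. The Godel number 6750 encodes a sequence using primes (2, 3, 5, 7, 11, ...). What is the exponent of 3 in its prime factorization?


Factorize 6750 by dividing by 3 repeatedly.
Division steps: 3 divides 6750 exactly 3 time(s).
Exponent of 3 = 3

3


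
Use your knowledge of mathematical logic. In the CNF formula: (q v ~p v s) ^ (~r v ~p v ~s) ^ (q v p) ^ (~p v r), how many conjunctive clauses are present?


A CNF formula is a conjunction of clauses.
Clauses are separated by ^.
Counting the conjuncts: 4 clauses.

4


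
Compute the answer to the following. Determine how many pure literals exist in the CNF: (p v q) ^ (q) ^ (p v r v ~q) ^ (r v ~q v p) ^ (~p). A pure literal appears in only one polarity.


Check each variable for pure literal status:
p: mixed (not pure)
q: mixed (not pure)
r: pure positive
Pure literal count = 1

1


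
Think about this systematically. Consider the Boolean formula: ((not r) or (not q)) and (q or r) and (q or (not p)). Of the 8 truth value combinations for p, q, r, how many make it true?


Evaluate all 8 assignments for p, q, r:
p=0, q=0, r=0: 0
p=0, q=0, r=1: 1
p=0, q=1, r=0: 1
p=0, q=1, r=1: 0
p=1, q=0, r=0: 0
p=1, q=0, r=1: 0
p=1, q=1, r=0: 1
p=1, q=1, r=1: 0
Satisfying count = 3

3


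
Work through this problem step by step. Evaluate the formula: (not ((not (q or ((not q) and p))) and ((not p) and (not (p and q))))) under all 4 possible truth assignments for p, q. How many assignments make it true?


Check all 4 assignments:
p=0, q=0: 0
p=0, q=1: 1
p=1, q=0: 1
p=1, q=1: 1
Count of True = 3

3


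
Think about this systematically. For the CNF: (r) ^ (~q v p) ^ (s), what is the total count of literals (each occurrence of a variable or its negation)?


Counting literals in each clause:
Clause 1: 1 literal(s)
Clause 2: 2 literal(s)
Clause 3: 1 literal(s)
Total = 4

4


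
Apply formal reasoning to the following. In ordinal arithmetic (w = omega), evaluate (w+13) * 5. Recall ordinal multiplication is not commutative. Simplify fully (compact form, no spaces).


Compute (w+13) * 5.
Ordinal * is associative and left-distributive over +, but NOT commutative; for finite n>1, n*w = w but w*n stays w*n.
(w+13) * 5 = (w+13) repeated 5 times. Each intermediate +13 is absorbed by the following w; only the last survives: w*5+13.
Result = w*5+13

w*5+13


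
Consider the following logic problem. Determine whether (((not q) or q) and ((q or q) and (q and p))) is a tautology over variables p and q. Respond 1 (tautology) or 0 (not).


Check all 4 assignments:
p=0, q=0: 0
p=0, q=1: 0
p=1, q=0: 0
p=1, q=1: 1
Satisfying count = 1/4.
Tautology iff count = 4: no.

0


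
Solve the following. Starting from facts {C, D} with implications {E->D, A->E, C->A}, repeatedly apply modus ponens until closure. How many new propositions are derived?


Initial facts: {C, D}
Apply modus ponens to closure:
  C and C->A  =>  A
  A and A->E  =>  E
Final known: {A, C, D, E}
New propositions: {A, E}
Count = 2

2


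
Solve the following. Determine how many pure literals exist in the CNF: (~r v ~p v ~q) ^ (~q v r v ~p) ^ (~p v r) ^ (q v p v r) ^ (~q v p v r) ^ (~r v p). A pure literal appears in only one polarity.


Check each variable for pure literal status:
p: mixed (not pure)
q: mixed (not pure)
r: mixed (not pure)
Pure literal count = 0

0


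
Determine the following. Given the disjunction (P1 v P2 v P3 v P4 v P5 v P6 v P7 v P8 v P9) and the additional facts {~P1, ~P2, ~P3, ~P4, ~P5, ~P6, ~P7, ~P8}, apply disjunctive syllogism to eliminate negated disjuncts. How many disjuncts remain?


Original disjuncts (9): P1, P2, P3, P4, P5, P6, P7, P8, P9
Negated (eliminate): ~P1, ~P2, ~P3, ~P4, ~P5, ~P6, ~P7, ~P8
Remaining disjuncts: P9
Count = 9 - 8 = 1

1


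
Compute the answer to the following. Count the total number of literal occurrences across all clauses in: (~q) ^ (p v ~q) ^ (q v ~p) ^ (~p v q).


Counting literals in each clause:
Clause 1: 1 literal(s)
Clause 2: 2 literal(s)
Clause 3: 2 literal(s)
Clause 4: 2 literal(s)
Total = 7

7


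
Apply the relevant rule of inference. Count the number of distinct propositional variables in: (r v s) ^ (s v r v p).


Identify each variable that appears in the formula.
Variables found: p, r, s
Count = 3

3


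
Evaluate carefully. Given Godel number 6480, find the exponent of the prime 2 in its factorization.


Factorize 6480 by dividing by 2 repeatedly.
Division steps: 2 divides 6480 exactly 4 time(s).
Exponent of 2 = 4

4


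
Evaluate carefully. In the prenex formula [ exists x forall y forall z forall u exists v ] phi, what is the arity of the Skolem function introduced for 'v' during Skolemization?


Quantifier prefix: exists x forall y forall z forall u exists v
'v' is existentially quantified at position 5.
Universal variables preceding it: y, z, u
Skolem function arity = 3

3


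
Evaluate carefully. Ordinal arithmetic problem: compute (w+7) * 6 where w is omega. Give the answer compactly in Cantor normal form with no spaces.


Compute (w+7) * 6.
Ordinal * is associative and left-distributive over +, but NOT commutative; for finite n>1, n*w = w but w*n stays w*n.
(w+7) * 6 = (w+7) repeated 6 times. Each intermediate +7 is absorbed by the following w; only the last survives: w*6+7.
Result = w*6+7

w*6+7


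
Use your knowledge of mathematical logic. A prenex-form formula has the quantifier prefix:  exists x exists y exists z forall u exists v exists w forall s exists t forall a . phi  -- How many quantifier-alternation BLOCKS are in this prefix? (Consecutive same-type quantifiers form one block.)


Quantifier-type sequence: E E E A E E A E A  (A=forall, E=exists)
Group into maximal same-type runs:
  Ex3 | Ax1 | Ex2 | Ax1 | Ex1 | Ax1
Number of blocks = 6

6


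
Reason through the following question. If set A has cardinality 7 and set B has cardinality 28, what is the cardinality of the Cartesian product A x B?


The Cartesian product A x B contains all ordered pairs (a, b).
|A x B| = |A| * |B| = 7 * 28 = 196

196


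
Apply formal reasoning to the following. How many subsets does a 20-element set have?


The power set of a set with n elements has 2^n elements.
|P(S)| = 2^20 = 1048576

1048576


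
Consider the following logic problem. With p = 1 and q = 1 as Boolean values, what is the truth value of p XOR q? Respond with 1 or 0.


p = 1, q = 1
Operation: p XOR q
Evaluate: 1 XOR 1 = 0

0


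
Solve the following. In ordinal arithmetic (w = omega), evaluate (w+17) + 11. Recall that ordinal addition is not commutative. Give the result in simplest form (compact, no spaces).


Compute (w+17) + 11.
Ordinal + is associative but NOT commutative; for finite n>0, n + w = w but w + n stays w+n.
By associativity: (w+17) + 11 = w + (17+11) = w+28.
Result = w+28

w+28


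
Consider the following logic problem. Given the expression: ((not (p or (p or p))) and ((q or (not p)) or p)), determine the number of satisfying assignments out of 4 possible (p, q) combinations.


Check all 4 assignments:
p=0, q=0: 1
p=0, q=1: 1
p=1, q=0: 0
p=1, q=1: 0
Count of True = 2

2


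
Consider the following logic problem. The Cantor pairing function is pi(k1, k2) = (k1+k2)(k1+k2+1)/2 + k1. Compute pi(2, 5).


k1 + k2 = 7
(k1+k2)(k1+k2+1)/2 = 7 * 8 / 2 = 28
pi = 28 + 2 = 30

30


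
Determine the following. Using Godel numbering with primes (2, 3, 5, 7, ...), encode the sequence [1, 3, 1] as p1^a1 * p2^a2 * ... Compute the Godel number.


Encode each element as an exponent of the corresponding prime:
  2^1 = 2
  3^3 = 27
  5^1 = 5
Product = 2 * 27 * 5 = 270

270


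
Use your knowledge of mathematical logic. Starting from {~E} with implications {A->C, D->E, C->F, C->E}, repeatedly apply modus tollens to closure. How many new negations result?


Initial negated facts: {~E}
Apply modus tollens to closure:
  ~E and D->E  =>  ~D
  ~E and C->E  =>  ~C
  ~C and A->C  =>  ~A
Final negated: {~A, ~C, ~D, ~E}
New negations: {~A, ~C, ~D}
Count = 3

3


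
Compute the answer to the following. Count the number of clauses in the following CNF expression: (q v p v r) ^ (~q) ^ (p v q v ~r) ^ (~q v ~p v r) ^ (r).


A CNF formula is a conjunction of clauses.
Clauses are separated by ^.
Counting the conjuncts: 5 clauses.

5


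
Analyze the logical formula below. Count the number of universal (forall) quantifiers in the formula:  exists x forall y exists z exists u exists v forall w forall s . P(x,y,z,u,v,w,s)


Quantifier prefix: exists x forall y exists z exists u exists v forall w forall s
Mark each quantifier type:
  E U E E E U U
Universal count = 3, Existential count = 4
Asked for universal (forall) quantifiers: 3

3


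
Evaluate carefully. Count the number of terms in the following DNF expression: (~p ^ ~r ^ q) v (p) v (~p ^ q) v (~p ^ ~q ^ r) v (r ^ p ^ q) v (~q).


A DNF formula is a disjunction of terms (conjunctions).
Terms are separated by v.
Counting the disjuncts: 6 terms.

6


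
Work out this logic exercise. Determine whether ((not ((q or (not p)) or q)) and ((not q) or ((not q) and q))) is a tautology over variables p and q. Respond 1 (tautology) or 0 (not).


Check all 4 assignments:
p=0, q=0: 0
p=0, q=1: 0
p=1, q=0: 1
p=1, q=1: 0
Satisfying count = 1/4.
Tautology iff count = 4: no.

0


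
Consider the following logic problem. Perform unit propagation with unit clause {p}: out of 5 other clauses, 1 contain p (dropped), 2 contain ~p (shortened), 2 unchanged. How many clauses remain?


Satisfied (removed): 1
Shortened (remain): 2
Unchanged (remain): 2
Remaining = 2 + 2 = 4

4


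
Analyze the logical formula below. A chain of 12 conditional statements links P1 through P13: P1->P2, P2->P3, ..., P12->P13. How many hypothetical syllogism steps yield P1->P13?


With 12 implications in a chain connecting 13 propositions:
P1->P2, P2->P3, ..., P12->P13
Steps needed = (number of implications) - 1 = 12 - 1 = 11

11


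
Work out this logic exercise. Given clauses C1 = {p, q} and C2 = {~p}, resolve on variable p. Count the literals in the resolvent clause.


Remove p from C1 and ~p from C2.
C1 remainder: {q}
C2 remainder: {}
Union (resolvent): {q}
Resolvent has 1 literal(s).

1


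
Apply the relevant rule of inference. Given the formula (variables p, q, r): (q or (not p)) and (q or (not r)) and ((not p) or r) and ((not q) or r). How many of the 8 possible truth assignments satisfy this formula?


Evaluate all 8 assignments for p, q, r:
p=0, q=0, r=0: 1
p=0, q=0, r=1: 0
p=0, q=1, r=0: 0
p=0, q=1, r=1: 1
p=1, q=0, r=0: 0
p=1, q=0, r=1: 0
p=1, q=1, r=0: 0
p=1, q=1, r=1: 1
Satisfying count = 3

3


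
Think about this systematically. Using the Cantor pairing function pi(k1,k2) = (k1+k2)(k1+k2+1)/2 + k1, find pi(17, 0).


k1 + k2 = 17
(k1+k2)(k1+k2+1)/2 = 17 * 18 / 2 = 153
pi = 153 + 17 = 170

170


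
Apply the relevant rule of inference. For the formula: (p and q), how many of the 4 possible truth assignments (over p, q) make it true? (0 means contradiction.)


Check all 4 assignments:
p=0, q=0: 0
p=0, q=1: 0
p=1, q=0: 0
p=1, q=1: 1
Count of True = 1

1


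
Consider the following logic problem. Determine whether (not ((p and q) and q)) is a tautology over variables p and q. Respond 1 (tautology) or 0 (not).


Check all 4 assignments:
p=0, q=0: 1
p=0, q=1: 1
p=1, q=0: 1
p=1, q=1: 0
Satisfying count = 3/4.
Tautology iff count = 4: no.

0


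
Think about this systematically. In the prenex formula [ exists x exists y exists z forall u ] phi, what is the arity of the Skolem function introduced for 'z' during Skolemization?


Quantifier prefix: exists x exists y exists z forall u
'z' is existentially quantified at position 3.
No universal quantifiers precede it.
Skolem function arity = 0 (a Skolem constant)

0


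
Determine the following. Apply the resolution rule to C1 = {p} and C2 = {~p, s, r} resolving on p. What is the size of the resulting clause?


Remove p from C1 and ~p from C2.
C1 remainder: {}
C2 remainder: {s, r}
Union (resolvent): {r, s}
Resolvent has 2 literal(s).

2


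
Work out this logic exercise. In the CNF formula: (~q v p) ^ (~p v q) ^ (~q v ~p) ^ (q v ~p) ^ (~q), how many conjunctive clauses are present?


A CNF formula is a conjunction of clauses.
Clauses are separated by ^.
Counting the conjuncts: 5 clauses.

5


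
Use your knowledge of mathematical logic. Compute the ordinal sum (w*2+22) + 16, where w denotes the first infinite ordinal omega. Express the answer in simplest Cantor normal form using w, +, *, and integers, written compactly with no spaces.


Compute (w*2+22) + 16.
Ordinal + is associative but NOT commutative; for finite n>0, n + w = w but w + n stays w+n.
By associativity: (w*2+22) + 16 = w*2 + (22+16) = w*2+38.
Result = w*2+38

w*2+38


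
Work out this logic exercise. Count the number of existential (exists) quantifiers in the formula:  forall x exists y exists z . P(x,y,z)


Quantifier prefix: forall x exists y exists z
Mark each quantifier type:
  U E E
Universal count = 1, Existential count = 2
Asked for existential (exists) quantifiers: 2

2


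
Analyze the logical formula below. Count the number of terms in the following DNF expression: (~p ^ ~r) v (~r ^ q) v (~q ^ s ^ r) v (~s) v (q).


A DNF formula is a disjunction of terms (conjunctions).
Terms are separated by v.
Counting the disjuncts: 5 terms.

5


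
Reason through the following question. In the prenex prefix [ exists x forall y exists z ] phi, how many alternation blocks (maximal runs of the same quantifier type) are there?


Quantifier-type sequence: E A E  (A=forall, E=exists)
Group into maximal same-type runs:
  Ex1 | Ax1 | Ex1
Number of blocks = 3

3
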